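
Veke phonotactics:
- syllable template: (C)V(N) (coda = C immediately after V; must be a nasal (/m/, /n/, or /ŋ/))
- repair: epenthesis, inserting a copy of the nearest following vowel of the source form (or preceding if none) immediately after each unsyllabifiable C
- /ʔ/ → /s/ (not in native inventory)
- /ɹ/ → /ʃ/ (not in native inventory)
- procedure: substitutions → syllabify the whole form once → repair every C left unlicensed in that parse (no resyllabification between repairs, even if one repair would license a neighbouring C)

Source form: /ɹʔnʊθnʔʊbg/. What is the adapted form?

ʃʊsʊnʊθʊnʊsʊbʊgʊ

Substitution: /ɹ/ → /ʃ/, /ʔ/ → /s/, giving /ʃsnʊθnsʊbg/.
Under (C)V(N), the unsyllabifiable consonants are /ʃ/, /s/, /θ/, /n/, /b/, /g/ (only a nasal (/m/, /n/, or /ŋ/) is licensed in coda position; onsets are limited to one consonant).
Epenthesis after each stranded consonant: /ʃ/ → /ʃʊ/, /s/ → /sʊ/, /θ/ → /θʊ/, /n/ → /nʊ/, /b/ → /bʊ/, /g/ → /gʊ/.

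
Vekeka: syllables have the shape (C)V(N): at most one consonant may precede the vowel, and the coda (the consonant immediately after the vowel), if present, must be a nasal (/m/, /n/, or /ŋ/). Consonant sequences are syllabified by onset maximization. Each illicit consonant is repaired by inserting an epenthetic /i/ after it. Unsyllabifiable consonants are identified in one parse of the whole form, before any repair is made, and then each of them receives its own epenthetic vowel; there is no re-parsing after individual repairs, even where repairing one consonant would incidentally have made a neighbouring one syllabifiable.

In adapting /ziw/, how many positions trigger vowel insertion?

1

The unsyllabifiable consonants are /w/; each receives one epenthetic vowel.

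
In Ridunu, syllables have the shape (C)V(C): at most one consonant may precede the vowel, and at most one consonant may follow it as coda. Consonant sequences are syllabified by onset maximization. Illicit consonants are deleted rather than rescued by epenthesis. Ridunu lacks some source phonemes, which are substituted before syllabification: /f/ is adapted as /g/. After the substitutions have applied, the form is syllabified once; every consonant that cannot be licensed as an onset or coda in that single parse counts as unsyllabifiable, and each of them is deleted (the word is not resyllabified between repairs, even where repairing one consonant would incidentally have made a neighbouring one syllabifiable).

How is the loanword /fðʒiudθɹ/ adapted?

Substitution: /f/ → /g/, giving /gðʒiudθɹ/.
Under (C)V(C), the unsyllabifiable consonants are /g/, /ð/, /θ/, /ɹ/ (at most one coda consonant is licensed; onsets are limited to one consonant).
Each unlicensed consonant is deleted: /g/, /ð/, /θ/, /ɹ/.

ʒiud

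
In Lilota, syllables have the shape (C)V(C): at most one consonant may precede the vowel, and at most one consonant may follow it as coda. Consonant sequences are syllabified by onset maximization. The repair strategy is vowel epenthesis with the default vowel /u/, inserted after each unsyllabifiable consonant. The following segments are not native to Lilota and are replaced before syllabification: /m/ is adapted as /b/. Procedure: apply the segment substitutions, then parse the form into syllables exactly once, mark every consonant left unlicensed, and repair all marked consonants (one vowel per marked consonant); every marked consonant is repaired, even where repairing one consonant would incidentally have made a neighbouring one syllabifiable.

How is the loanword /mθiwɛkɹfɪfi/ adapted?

buθiwɛkɹufɪfi

Substitution: /m/ → /b/, giving /bθiwɛkɹfɪfi/.
The consonants /b/, /ɹ/ cannot be parsed into a legal (C)V(C) syllable (at most one coda consonant is licensed; onsets are limited to one consonant).
Each unlicensed consonant becomes the onset of a new syllable: /b/ → /bu/, /ɹ/ → /ɹu/.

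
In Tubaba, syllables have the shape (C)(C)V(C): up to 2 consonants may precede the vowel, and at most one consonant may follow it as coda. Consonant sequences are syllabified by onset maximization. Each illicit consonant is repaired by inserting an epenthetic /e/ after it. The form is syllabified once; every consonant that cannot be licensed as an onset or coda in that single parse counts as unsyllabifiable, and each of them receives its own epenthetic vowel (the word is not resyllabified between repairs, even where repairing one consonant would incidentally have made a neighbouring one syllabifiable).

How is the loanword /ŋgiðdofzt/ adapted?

Under (C)(C)V(C), the unsyllabifiable consonants are /z/, /t/ (at most one coda consonant is licensed; onsets may contain at most 2 consonants).
Each unlicensed consonant becomes the onset of a new syllable: /z/ → /ze/, /t/ → /te/.

ŋgiðdofzete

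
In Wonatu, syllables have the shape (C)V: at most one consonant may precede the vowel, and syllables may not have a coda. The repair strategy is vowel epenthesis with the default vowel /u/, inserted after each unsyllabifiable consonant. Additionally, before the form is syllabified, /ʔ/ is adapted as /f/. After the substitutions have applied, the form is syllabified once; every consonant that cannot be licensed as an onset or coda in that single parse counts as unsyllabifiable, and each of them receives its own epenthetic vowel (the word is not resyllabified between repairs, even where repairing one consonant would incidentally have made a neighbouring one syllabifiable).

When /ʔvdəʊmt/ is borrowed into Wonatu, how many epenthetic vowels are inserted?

4

After substitution the input is /fvdəʊmt/.
The unsyllabifiable consonants are /f/, /v/, /m/, /t/; each receives one epenthetic vowel.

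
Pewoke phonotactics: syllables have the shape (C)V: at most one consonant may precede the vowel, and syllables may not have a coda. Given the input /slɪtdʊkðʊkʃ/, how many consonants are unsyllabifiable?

The consonants /s/, /t/, /k/, /k/, /ʃ/ cannot be parsed into a legal (C)V syllable (no codas are permitted; onsets are limited to one consonant).

5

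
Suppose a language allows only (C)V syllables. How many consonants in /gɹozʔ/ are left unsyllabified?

3

Under (C)V, the unsyllabifiable consonants are /g/, /z/, /ʔ/ (no codas are permitted; onsets are limited to one consonant).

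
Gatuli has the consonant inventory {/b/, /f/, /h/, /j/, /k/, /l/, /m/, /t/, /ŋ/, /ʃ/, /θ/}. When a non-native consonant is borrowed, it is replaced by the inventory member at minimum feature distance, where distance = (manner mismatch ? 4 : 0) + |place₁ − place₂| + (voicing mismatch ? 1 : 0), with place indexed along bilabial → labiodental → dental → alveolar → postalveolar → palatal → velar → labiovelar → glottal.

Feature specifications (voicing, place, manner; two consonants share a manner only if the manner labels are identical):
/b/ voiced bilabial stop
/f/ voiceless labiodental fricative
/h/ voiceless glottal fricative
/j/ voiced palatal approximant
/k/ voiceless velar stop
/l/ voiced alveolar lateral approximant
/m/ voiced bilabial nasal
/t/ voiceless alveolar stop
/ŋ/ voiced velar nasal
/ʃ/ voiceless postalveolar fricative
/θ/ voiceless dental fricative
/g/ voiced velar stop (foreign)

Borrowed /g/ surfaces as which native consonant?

k

/k/ is closest: same manner (stop), place distance 0 (velar→velar), voicing differs (+1); total 1. Next closest is /t/ at distance 4.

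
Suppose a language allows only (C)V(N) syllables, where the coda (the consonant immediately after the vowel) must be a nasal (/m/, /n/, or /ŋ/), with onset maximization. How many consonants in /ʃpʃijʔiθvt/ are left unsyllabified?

6

Under (C)V(N), the unsyllabifiable consonants are /ʃ/, /p/, /j/, /θ/, /v/, /t/ (only a nasal (/m/, /n/, or /ŋ/) is licensed in coda position; onsets are limited to one consonant).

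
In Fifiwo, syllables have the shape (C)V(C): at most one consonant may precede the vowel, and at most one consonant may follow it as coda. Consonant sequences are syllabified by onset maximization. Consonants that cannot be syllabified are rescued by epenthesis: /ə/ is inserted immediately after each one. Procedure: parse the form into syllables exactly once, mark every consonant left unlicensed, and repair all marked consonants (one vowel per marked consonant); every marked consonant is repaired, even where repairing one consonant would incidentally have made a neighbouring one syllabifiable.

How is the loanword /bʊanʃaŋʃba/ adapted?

The consonants /ʃ/ cannot be parsed into a legal (C)V(C) syllable (at most one coda consonant is licensed; onsets are limited to one consonant).
Inserting the epenthetic vowel yields /ʃ/ → /ʃə/.

bʊanʃaŋʃəba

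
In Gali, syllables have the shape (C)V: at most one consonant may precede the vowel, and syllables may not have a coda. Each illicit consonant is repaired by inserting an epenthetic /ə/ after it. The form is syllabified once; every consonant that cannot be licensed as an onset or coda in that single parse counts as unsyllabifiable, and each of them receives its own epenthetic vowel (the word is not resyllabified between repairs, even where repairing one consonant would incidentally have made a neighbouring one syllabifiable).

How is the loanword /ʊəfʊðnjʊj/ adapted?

Syllabifying with onset maximization leaves /ð/, /n/, /j/ stranded (no codas are permitted; onsets are limited to one consonant).
Epenthesis after each stranded consonant: /ð/ → /ðə/, /n/ → /nə/, /j/ → /jə/.

ʊəfʊðənəjʊjə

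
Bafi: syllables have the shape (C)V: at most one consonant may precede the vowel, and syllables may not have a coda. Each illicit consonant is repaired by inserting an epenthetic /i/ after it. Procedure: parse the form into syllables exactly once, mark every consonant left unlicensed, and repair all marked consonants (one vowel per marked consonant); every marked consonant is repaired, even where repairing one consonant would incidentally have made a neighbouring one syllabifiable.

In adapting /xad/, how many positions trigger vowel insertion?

1

The unsyllabifiable consonants are /d/; each receives one epenthetic vowel.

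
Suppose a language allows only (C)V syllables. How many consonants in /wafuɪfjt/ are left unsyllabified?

3

The consonants /f/, /j/, /t/ cannot be parsed into a legal (C)V syllable (no codas are permitted; onsets are limited to one consonant).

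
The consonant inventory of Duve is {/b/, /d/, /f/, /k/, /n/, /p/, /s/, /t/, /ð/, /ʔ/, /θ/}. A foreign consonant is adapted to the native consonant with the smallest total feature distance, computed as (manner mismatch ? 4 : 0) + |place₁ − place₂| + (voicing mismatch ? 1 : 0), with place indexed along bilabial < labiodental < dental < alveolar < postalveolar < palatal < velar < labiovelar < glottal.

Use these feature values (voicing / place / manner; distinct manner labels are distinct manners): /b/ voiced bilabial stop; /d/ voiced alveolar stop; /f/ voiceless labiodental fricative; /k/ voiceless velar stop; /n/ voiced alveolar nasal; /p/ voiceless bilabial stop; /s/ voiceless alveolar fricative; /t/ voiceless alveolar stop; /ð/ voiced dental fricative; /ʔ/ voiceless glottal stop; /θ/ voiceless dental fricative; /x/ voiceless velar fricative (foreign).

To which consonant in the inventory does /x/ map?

/s/ is closest: same manner (fricative), place distance 3 (velar→alveolar), same voicing; total 3. Next closest is /k/ at distance 4.

s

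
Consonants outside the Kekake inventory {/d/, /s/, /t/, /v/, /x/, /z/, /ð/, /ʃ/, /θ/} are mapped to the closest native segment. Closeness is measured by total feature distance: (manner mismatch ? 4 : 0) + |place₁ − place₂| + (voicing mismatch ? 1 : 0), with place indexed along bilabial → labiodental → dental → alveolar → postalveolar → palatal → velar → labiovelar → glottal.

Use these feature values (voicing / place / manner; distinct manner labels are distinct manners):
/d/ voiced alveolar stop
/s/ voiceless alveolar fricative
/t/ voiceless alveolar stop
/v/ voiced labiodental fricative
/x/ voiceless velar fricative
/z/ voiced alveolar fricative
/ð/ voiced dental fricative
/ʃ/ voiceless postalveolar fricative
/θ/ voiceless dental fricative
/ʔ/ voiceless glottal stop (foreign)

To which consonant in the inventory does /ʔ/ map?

/t/ is closest: same manner (stop), place distance 5 (glottal→alveolar), same voicing; total 5. Next closest is /d/ at distance 6.

t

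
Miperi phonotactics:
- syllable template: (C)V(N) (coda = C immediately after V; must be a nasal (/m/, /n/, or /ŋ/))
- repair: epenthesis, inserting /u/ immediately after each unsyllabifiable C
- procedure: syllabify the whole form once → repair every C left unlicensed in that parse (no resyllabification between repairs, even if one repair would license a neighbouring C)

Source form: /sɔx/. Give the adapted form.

The consonants /x/ cannot be parsed into a legal (C)V(N) syllable (only a nasal (/m/, /n/, or /ŋ/) is licensed in coda position; onsets are limited to one consonant).
Inserting the epenthetic vowel yields /x/ → /xu/.

sɔxu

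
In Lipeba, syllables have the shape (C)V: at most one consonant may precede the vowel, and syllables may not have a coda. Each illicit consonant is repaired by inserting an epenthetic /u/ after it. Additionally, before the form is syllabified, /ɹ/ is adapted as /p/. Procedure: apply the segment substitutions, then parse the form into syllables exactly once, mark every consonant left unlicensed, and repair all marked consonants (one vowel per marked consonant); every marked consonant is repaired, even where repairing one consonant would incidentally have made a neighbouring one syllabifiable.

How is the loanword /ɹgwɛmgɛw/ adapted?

puguwɛmugɛwu

Substitution: /ɹ/ → /p/, giving /pgwɛmgɛw/.
The consonants /p/, /g/, /m/, /w/ cannot be parsed into a legal (C)V syllable (no codas are permitted; onsets are limited to one consonant).
Inserting the epenthetic vowel yields /p/ → /pu/, /g/ → /gu/, /m/ → /mu/, /w/ → /wu/.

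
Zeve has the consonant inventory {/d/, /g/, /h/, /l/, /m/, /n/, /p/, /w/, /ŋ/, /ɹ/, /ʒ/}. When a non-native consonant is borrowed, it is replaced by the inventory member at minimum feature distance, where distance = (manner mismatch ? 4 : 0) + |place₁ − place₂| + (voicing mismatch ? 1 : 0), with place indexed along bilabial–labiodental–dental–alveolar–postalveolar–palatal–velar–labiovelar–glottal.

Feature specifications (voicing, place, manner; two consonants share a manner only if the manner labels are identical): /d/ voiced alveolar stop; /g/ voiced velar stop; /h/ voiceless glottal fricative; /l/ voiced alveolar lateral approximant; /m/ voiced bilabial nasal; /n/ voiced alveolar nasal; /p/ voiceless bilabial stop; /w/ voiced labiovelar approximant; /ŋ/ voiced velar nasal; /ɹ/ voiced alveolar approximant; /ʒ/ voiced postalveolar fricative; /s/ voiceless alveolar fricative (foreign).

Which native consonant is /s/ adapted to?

/ʒ/ is closest: same manner (fricative), place distance 1 (alveolar→postalveolar), voicing differs (+1); total 2. Next closest is /d/ at distance 5.

ʒ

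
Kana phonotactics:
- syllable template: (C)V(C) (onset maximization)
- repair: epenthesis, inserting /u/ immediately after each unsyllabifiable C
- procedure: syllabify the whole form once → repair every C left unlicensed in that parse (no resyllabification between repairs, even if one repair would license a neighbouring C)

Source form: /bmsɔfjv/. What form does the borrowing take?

bumusɔfjuvu

Syllabifying with onset maximization leaves /b/, /m/, /j/, /v/ stranded (at most one coda consonant is licensed; onsets are limited to one consonant).
Each unlicensed consonant becomes the onset of a new syllable: /b/ → /bu/, /m/ → /mu/, /j/ → /ju/, /v/ → /vu/.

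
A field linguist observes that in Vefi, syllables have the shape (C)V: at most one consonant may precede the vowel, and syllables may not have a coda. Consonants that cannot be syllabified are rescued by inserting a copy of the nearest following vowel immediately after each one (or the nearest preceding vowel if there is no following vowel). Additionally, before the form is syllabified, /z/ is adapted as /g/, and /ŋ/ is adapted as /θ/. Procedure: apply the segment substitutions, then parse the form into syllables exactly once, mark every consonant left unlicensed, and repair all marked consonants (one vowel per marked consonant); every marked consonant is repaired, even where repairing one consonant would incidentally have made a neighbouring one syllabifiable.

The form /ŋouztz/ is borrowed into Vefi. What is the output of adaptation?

θougutugu

Substitution: /ŋ/ → /θ/, /z/ → /g/, giving /θougtg/.
Under (C)V, the unsyllabifiable consonants are /g/, /t/, /g/ (no codas are permitted; onsets are limited to one consonant).
Inserting the epenthetic vowel yields /g/ → /gu/, /t/ → /tu/, /g/ → /gu/.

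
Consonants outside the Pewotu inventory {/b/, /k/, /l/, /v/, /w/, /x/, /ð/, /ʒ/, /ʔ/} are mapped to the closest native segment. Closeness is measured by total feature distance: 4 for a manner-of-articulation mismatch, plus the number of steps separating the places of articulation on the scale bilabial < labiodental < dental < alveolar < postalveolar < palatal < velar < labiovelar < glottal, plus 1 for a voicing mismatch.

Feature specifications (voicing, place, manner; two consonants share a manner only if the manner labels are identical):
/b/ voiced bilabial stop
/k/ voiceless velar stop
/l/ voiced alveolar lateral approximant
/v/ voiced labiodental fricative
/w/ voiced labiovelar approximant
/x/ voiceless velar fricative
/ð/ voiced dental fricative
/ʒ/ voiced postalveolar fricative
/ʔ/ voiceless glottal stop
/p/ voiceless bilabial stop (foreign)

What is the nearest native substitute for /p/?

/b/ is closest: same manner (stop), place distance 0 (bilabial→bilabial), voicing differs (+1); total 1. Next closest is /k/ at distance 6.

b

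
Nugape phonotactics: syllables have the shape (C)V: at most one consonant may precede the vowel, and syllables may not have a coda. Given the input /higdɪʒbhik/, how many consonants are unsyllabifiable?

4

The consonants /g/, /ʒ/, /b/, /k/ cannot be parsed into a legal (C)V syllable (no codas are permitted; onsets are limited to one consonant).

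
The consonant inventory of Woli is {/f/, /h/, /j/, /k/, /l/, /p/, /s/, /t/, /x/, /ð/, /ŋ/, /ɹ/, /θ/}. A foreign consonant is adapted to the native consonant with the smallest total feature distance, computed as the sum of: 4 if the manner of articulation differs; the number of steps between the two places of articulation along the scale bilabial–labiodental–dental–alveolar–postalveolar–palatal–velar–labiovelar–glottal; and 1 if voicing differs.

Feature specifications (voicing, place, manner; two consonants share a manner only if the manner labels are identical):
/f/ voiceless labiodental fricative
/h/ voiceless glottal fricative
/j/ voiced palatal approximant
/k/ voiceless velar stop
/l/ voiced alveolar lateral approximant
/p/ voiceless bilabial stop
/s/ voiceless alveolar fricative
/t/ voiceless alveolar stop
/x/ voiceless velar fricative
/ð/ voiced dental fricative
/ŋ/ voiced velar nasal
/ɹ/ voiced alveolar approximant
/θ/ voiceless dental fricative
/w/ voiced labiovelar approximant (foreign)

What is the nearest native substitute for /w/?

j

/j/ is closest: same manner (approximant), place distance 2 (labiovelar→palatal), same voicing; total 2. Next closest is /ɹ/ at distance 4.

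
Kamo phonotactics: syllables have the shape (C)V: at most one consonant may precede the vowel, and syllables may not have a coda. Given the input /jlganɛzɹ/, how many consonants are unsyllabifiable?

4

Syllabifying with onset maximization leaves /j/, /l/, /z/, /ɹ/ stranded (no codas are permitted; onsets are limited to one consonant).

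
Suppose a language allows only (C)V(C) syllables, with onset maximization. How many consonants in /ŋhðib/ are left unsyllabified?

The consonants /ŋ/, /h/ cannot be parsed into a legal (C)V(C) syllable (at most one coda consonant is licensed; onsets are limited to one consonant).

2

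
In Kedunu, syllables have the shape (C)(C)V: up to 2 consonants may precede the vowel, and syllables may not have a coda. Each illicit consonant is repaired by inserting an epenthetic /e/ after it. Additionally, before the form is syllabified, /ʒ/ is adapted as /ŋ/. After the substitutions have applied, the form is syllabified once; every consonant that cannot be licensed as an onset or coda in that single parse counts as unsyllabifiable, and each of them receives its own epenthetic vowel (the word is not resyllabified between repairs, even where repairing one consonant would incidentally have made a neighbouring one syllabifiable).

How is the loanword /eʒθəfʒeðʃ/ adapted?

eŋθəfŋeðeʃe

Substitution: /ʒ/ → /ŋ/, giving /eŋθəfŋeðʃ/.
Under (C)(C)V, the unsyllabifiable consonants are /ð/, /ʃ/ (no codas are permitted; onsets may contain at most 2 consonants).
Each unlicensed consonant becomes the onset of a new syllable: /ð/ → /ðe/, /ʃ/ → /ʃe/.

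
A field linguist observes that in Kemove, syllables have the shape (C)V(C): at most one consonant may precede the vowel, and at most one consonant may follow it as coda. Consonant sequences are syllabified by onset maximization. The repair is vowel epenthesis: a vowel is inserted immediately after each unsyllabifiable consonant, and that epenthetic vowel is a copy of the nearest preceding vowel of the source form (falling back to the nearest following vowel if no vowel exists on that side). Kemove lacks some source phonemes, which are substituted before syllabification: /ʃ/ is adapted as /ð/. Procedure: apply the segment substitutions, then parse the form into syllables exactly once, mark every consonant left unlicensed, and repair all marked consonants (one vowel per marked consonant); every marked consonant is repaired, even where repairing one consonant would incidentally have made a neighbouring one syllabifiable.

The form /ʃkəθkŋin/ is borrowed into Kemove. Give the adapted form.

Substitution: /ʃ/ → /ð/, giving /ðkəθkŋin/.
The consonants /ð/, /k/ cannot be parsed into a legal (C)V(C) syllable (at most one coda consonant is licensed; onsets are limited to one consonant).
Each unlicensed consonant becomes the onset of a new syllable: /ð/ → /ðə/, /k/ → /kə/.

ðəkəθkəŋin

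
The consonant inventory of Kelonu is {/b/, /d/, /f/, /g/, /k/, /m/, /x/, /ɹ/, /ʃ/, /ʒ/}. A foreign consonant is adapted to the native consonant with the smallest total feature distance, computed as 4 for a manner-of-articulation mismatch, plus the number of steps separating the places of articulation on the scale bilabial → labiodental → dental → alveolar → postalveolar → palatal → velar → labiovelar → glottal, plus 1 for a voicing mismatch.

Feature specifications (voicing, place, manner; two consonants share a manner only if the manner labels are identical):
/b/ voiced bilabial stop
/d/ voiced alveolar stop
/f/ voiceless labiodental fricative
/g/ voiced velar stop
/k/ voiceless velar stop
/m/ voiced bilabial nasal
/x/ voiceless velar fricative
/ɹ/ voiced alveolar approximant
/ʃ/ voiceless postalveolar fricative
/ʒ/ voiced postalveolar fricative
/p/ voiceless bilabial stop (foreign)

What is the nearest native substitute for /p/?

b

/b/ is closest: same manner (stop), place distance 0 (bilabial→bilabial), voicing differs (+1); total 1. Next closest is /d/ at distance 4.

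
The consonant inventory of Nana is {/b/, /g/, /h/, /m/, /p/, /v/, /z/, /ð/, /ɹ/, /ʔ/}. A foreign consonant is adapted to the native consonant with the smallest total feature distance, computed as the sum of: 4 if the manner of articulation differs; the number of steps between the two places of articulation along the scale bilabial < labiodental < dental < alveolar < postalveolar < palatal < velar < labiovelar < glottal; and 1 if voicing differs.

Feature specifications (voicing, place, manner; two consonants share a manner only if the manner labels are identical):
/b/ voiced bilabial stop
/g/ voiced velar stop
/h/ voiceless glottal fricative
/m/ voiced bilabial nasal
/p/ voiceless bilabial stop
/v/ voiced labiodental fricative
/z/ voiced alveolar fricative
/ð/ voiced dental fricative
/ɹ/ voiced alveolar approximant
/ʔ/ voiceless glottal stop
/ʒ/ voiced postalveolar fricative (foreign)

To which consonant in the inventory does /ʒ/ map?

z

/z/ is closest: same manner (fricative), place distance 1 (postalveolar→alveolar), same voicing; total 1. Next closest is /ð/ at distance 2.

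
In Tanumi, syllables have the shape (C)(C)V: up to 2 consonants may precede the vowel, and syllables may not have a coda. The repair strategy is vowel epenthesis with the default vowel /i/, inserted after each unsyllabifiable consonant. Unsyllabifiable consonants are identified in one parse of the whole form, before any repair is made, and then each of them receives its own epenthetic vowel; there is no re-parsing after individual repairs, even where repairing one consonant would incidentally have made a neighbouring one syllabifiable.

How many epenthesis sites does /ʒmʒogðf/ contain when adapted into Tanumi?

4

The unsyllabifiable consonants are /ʒ/, /g/, /ð/, /f/; each receives one epenthetic vowel.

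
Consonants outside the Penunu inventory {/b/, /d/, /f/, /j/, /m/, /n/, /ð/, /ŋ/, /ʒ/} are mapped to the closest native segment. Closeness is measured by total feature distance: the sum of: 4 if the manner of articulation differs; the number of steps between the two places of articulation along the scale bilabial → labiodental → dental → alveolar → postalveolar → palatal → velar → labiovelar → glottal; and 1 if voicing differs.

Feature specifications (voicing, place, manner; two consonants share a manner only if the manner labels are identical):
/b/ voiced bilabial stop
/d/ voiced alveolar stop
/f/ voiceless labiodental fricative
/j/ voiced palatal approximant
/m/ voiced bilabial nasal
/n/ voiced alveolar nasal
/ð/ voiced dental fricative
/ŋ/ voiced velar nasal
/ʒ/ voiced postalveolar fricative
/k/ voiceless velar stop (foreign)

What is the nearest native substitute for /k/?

d

/d/ is closest: same manner (stop), place distance 3 (velar→alveolar), voicing differs (+1); total 4. Next closest is /ŋ/ at distance 5.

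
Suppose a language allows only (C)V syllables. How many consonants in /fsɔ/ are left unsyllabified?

Under (C)V, the unsyllabifiable consonants are /f/ (no codas are permitted; onsets are limited to one consonant).

1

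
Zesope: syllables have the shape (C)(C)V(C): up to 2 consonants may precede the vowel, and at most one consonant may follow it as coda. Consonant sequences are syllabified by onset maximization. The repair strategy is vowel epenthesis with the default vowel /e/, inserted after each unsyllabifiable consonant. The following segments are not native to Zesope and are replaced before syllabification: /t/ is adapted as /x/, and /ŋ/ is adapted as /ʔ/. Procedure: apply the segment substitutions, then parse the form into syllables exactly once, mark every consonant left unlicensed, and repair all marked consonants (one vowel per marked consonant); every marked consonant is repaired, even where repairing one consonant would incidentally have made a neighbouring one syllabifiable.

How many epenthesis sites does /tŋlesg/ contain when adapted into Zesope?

2

After substitution the input is /xʔlesg/.
The unsyllabifiable consonants are /x/, /g/; each receives one epenthetic vowel.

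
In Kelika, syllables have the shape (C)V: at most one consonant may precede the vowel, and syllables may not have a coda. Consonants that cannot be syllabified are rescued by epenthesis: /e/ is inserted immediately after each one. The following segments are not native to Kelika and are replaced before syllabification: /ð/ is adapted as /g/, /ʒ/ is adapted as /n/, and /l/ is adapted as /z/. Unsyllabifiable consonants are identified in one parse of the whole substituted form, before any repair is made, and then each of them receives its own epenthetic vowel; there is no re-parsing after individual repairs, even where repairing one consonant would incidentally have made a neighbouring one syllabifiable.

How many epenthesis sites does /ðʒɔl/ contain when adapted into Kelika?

After substitution the input is /gnɔz/.
The unsyllabifiable consonants are /g/, /z/; each receives one epenthetic vowel.

2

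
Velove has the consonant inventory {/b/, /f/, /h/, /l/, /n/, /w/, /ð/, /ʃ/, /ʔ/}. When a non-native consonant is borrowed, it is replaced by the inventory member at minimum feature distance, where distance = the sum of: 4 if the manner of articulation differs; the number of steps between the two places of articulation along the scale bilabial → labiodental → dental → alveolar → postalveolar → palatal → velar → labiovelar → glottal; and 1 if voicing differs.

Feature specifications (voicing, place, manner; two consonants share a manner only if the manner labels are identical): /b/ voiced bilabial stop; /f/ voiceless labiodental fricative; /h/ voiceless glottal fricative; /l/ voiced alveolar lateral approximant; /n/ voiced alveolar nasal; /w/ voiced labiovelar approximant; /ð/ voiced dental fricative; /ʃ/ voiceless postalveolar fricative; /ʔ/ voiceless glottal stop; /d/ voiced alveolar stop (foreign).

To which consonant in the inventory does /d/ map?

/b/ is closest: same manner (stop), place distance 3 (alveolar→bilabial), same voicing; total 3. Next closest is /l/ at distance 4.

b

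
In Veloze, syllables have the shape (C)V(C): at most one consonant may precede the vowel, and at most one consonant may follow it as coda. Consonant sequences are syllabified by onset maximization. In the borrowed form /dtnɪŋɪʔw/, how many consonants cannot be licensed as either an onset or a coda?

3

Syllabifying with onset maximization leaves /d/, /t/, /w/ stranded (at most one coda consonant is licensed; onsets are limited to one consonant).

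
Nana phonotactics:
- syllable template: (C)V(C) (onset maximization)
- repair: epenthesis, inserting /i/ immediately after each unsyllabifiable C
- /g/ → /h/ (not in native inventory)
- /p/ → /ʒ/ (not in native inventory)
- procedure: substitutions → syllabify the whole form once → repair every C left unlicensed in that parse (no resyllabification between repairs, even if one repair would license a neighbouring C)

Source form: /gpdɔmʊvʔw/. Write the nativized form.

Substitution: /g/ → /h/, /p/ → /ʒ/, giving /hʒdɔmʊvʔw/.
Syllabifying with onset maximization leaves /h/, /ʒ/, /ʔ/, /w/ stranded (at most one coda consonant is licensed; onsets are limited to one consonant).
Inserting the epenthetic vowel yields /h/ → /hi/, /ʒ/ → /ʒi/, /ʔ/ → /ʔi/, /w/ → /wi/.

hiʒidɔmʊvʔiwi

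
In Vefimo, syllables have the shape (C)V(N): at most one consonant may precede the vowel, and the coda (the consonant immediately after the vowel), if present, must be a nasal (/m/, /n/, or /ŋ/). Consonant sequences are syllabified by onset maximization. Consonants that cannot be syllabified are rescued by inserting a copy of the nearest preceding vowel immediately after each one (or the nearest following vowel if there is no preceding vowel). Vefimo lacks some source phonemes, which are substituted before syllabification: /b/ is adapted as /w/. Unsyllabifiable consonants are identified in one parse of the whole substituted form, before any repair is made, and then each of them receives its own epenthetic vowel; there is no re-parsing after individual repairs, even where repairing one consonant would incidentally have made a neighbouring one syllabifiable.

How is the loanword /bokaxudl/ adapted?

Substitution: /b/ → /w/, giving /wokaxudl/.
The consonants /d/, /l/ cannot be parsed into a legal (C)V(N) syllable (only a nasal (/m/, /n/, or /ŋ/) is licensed in coda position; onsets are limited to one consonant).
Epenthesis after each stranded consonant: /d/ → /du/, /l/ → /lu/.

wokaxudulu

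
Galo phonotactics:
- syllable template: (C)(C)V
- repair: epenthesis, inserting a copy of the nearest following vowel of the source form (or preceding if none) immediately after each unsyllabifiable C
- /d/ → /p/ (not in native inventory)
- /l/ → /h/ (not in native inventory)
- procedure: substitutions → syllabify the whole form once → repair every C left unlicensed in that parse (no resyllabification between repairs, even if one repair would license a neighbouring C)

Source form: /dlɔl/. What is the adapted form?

phɔhɔ

Substitution: /d/ → /p/, /l/ → /h/, giving /phɔh/.
Under (C)(C)V, the unsyllabifiable consonants are /h/ (no codas are permitted; onsets may contain at most 2 consonants).
Inserting the epenthetic vowel yields /h/ → /hɔ/.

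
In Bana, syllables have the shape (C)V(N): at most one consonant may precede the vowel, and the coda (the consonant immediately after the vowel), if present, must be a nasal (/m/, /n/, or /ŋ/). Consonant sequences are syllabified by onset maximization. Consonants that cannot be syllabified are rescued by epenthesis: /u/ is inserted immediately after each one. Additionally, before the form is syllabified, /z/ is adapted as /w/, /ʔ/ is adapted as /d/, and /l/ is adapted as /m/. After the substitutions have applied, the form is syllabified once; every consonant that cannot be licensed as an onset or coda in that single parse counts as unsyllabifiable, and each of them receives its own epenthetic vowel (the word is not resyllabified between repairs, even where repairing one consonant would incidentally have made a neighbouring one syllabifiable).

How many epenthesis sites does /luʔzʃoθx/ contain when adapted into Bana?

After substitution the input is /mudwʃoθx/.
The unsyllabifiable consonants are /d/, /w/, /θ/, /x/; each receives one epenthetic vowel.

4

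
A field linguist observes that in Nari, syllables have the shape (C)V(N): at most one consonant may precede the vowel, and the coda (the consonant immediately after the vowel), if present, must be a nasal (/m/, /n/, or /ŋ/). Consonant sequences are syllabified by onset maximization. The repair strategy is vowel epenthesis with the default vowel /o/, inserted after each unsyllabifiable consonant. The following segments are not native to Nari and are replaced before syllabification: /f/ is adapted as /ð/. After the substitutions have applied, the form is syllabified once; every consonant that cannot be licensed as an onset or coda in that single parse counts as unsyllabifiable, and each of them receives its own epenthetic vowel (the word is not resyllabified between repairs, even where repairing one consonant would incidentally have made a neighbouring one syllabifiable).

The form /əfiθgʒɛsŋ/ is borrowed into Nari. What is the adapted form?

əðiθogoʒɛsoŋo

Substitution: /f/ → /ð/, giving /əðiθgʒɛsŋ/.
The consonants /θ/, /g/, /s/, /ŋ/ cannot be parsed into a legal (C)V(N) syllable (only a nasal (/m/, /n/, or /ŋ/) is licensed in coda position; onsets are limited to one consonant).
Each unlicensed consonant becomes the onset of a new syllable: /θ/ → /θo/, /g/ → /go/, /s/ → /so/, /ŋ/ → /ŋo/.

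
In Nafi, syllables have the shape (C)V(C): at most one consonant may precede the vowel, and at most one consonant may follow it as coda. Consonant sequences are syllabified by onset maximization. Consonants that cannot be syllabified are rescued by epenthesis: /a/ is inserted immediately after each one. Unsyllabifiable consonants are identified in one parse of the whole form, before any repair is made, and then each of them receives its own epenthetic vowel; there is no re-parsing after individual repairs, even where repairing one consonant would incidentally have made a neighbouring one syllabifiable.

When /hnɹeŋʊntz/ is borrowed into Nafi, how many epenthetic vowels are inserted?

4

The unsyllabifiable consonants are /h/, /n/, /t/, /z/; each receives one epenthetic vowel.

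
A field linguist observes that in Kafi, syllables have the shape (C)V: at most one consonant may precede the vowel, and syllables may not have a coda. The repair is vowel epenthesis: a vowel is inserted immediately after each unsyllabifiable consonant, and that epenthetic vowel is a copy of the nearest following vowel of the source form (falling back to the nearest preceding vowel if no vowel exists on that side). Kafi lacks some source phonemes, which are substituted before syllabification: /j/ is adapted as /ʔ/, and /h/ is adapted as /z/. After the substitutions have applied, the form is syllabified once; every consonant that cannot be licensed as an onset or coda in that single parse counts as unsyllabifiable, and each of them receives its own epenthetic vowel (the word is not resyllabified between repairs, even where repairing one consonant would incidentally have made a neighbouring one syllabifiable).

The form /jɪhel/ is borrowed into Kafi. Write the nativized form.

ʔɪzele

Substitution: /j/ → /ʔ/, /h/ → /z/, giving /ʔɪzel/.
Syllabifying with onset maximization leaves /l/ stranded (no codas are permitted; onsets are limited to one consonant).
Each unlicensed consonant becomes the onset of a new syllable: /l/ → /le/.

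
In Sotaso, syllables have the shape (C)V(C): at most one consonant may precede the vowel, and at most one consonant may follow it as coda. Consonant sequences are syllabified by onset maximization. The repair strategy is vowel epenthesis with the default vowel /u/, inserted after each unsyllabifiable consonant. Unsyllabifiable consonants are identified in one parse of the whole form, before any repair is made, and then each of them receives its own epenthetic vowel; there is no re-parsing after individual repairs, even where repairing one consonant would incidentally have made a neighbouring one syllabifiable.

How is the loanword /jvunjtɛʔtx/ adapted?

Under (C)V(C), the unsyllabifiable consonants are /j/, /j/, /t/, /x/ (at most one coda consonant is licensed; onsets are limited to one consonant).
Epenthesis after each stranded consonant: /j/ → /ju/, /j/ → /ju/, /t/ → /tu/, /x/ → /xu/.

juvunjutɛʔtuxu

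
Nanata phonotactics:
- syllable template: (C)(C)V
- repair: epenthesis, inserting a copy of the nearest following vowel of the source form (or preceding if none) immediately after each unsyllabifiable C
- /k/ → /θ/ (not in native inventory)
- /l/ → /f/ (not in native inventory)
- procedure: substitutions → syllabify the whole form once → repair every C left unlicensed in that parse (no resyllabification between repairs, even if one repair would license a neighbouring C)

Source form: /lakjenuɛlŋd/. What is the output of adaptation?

faθjenuɛfɛŋɛdɛ

Substitution: /l/ → /f/, /k/ → /θ/, giving /faθjenuɛfŋd/.
Under (C)(C)V, the unsyllabifiable consonants are /f/, /ŋ/, /d/ (no codas are permitted; onsets may contain at most 2 consonants).
Each unlicensed consonant becomes the onset of a new syllable: /f/ → /fɛ/, /ŋ/ → /ŋɛ/, /d/ → /dɛ/.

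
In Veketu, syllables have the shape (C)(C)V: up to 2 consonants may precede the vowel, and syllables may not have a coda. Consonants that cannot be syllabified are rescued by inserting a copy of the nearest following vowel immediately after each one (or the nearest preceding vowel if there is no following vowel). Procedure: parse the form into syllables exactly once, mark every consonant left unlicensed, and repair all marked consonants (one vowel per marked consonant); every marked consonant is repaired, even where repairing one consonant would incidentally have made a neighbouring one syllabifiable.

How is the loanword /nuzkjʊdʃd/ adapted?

The consonants /z/, /d/, /ʃ/, /d/ cannot be parsed into a legal (C)(C)V syllable (no codas are permitted; onsets may contain at most 2 consonants).
Each unlicensed consonant becomes the onset of a new syllable: /z/ → /zʊ/, /d/ → /dʊ/, /ʃ/ → /ʃʊ/, /d/ → /dʊ/.

nuzʊkjʊdʊʃʊdʊ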